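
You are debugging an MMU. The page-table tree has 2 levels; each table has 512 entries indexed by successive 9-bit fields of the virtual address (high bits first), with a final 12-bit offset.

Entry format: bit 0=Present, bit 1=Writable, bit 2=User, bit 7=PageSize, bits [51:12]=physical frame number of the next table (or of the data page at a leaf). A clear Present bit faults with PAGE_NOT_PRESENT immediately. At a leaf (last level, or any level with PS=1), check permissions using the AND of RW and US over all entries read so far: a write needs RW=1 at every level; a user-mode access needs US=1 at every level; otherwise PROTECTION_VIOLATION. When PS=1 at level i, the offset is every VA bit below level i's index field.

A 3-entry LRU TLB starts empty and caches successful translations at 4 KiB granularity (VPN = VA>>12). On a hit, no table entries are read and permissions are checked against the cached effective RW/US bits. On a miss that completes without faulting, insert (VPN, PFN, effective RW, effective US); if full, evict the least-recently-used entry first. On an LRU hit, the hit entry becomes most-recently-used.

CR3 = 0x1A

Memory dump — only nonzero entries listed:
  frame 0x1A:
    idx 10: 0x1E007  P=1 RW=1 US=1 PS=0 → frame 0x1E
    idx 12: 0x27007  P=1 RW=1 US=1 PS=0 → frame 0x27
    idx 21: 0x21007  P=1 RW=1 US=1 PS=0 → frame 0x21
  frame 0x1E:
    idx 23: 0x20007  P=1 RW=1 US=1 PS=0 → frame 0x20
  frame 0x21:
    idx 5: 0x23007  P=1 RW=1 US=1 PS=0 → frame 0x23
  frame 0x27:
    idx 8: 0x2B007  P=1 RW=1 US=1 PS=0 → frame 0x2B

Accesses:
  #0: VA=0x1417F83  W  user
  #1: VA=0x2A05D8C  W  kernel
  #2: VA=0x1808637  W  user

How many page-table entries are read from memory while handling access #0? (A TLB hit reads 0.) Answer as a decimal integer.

Per-access translation:
#0 VA=0x1417F83 (w,user):
  L0: frame=0x1A idx=10 entry=0x1E007 [P=1 RW=1 US=1 PS=0]
  L1: frame=0x1E idx=23 entry=0x20007 [P=1 RW=1 US=1 PS=0]
  ⇒ phys 0x20F83  [2 reads]
#1 VA=0x2A05D8C (w,kernel):
  L0: frame=0x1A idx=21 entry=0x21007 [P=1 RW=1 US=1 PS=0]
  L1: frame=0x21 idx=5 entry=0x23007 [P=1 RW=1 US=1 PS=0]
  ⇒ phys 0x23D8C  [2 reads]
#2 VA=0x1808637 (w,user):
  L0: frame=0x1A idx=12 entry=0x27007 [P=1 RW=1 US=1 PS=0]
  L1: frame=0x27 idx=8 entry=0x2B007 [P=1 RW=1 US=1 PS=0]
  ⇒ phys 0x2B637  [2 reads]

Entries read for #0: 2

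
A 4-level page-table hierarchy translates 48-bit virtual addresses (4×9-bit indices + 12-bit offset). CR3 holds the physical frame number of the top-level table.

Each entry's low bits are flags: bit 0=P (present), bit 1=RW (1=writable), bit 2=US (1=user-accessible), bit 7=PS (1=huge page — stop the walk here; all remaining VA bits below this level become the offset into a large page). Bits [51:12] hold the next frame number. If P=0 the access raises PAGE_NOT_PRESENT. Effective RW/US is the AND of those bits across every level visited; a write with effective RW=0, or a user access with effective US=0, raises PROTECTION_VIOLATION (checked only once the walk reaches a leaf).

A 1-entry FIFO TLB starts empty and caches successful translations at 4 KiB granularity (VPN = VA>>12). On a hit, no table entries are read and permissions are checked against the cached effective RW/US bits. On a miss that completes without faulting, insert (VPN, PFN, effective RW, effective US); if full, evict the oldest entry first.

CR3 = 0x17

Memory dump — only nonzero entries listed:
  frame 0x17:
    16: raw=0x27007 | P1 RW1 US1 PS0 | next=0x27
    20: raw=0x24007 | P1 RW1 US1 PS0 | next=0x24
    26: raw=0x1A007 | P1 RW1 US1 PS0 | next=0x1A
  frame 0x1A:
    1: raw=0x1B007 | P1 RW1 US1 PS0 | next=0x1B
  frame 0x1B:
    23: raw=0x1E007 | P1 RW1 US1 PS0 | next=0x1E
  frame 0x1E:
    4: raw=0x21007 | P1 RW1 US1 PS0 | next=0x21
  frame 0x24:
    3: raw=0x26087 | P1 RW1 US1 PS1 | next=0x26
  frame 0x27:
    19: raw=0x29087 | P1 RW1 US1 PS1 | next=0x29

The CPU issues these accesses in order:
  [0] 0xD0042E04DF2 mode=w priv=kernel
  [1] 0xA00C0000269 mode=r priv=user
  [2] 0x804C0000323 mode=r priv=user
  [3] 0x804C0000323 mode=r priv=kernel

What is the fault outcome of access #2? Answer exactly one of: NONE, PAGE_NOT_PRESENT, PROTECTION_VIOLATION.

Per-access translation:
#0 VA=0xD0042E04DF2 (w,kernel):
  L0: frame=0x17 idx=26 entry=0x1A007 [P=1 RW=1 US=1 PS=0]
  L1: frame=0x1A idx=1 entry=0x1B007 [P=1 RW=1 US=1 PS=0]
  L2: frame=0x1B idx=23 entry=0x1E007 [P=1 RW=1 US=1 PS=0]
  L3: frame=0x1E idx=4 entry=0x21007 [P=1 RW=1 US=1 PS=0]
  → PA=0x21DF2  (4 entries read)
#1 VA=0xA00C0000269 (r,user):
  L0: frame=0x17 idx=20 entry=0x24007 [P=1 RW=1 US=1 PS=0]
  L1: frame=0x24 idx=3 entry=0x26087 [P=1 RW=1 US=1 PS=1]
  → PA=0x26269 (huge @L1)  (2 entries read)
#2 VA=0x804C0000323 (r,user):
  L0: frame=0x17 idx=16 entry=0x27007 [P=1 RW=1 US=1 PS=0]
  L1: frame=0x27 idx=19 entry=0x29087 [P=1 RW=1 US=1 PS=1]
  → PA=0x29323 (huge @L1)  (2 entries read)
#3 VA=0x804C0000323 (r,kernel):
  TLB hit vpn=0x804C0000 → PA=0x29323

Access #2 fault: NONE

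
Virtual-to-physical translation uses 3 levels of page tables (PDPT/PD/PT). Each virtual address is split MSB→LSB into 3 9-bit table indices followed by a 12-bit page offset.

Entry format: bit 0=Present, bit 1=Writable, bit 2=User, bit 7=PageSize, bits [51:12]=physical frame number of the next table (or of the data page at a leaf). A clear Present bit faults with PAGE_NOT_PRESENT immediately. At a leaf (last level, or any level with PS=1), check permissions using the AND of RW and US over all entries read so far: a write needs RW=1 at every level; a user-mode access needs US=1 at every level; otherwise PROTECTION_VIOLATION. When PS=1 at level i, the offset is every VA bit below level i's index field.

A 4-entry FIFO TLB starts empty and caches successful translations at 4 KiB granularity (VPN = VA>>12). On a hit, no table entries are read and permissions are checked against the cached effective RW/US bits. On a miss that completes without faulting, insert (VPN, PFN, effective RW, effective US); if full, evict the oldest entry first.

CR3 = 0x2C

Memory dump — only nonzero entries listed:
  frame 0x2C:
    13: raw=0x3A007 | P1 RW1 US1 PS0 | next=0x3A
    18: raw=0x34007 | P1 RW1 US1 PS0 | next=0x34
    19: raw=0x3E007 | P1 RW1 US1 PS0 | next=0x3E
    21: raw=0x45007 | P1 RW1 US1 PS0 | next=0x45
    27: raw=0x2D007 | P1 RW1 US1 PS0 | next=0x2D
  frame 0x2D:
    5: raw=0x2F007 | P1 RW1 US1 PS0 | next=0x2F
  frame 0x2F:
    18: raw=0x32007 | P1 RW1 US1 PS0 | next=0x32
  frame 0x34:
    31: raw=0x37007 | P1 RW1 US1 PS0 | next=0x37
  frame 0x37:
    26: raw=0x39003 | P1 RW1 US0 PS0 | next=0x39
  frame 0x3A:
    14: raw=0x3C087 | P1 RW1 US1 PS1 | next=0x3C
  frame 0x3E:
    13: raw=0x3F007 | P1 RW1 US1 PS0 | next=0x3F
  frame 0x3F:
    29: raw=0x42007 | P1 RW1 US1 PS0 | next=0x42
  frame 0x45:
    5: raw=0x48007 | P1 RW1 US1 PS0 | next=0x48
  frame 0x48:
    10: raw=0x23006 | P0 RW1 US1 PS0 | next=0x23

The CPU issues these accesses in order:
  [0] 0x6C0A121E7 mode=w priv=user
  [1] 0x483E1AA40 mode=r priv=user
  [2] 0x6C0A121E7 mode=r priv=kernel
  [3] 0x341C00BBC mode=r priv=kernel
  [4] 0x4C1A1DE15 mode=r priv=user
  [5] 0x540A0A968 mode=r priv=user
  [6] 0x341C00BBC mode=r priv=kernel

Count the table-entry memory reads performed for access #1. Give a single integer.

Trace:
#0 VA=0x6C0A121E7 (w,user):
  L0: frame=0x2C idx=27 entry=0x2D007 [P=1 RW=1 US=1 PS=0]
  L1: frame=0x2D idx=5 entry=0x2F007 [P=1 RW=1 US=1 PS=0]
  L2: frame=0x2F idx=18 entry=0x32007 [P=1 RW=1 US=1 PS=0]
  ⇒ phys 0x321E7  [3 reads]
#1 VA=0x483E1AA40 (r,user):
  L0: frame=0x2C idx=18 entry=0x34007 [P=1 RW=1 US=1 PS=0]
  L1: frame=0x34 idx=31 entry=0x37007 [P=1 RW=1 US=1 PS=0]
  L2: frame=0x37 idx=26 entry=0x39003 [P=1 RW=1 US=0 PS=0]
  → PROTECTION_VIOLATION  (3 entries read)
#2 VA=0x6C0A121E7 (r,kernel):
  TLB hit vpn=0x6C0A12 → PA=0x321E7
#3 VA=0x341C00BBC (r,kernel):
  L0: frame=0x2C idx=13 entry=0x3A007 [P=1 RW=1 US=1 PS=0]
  L1: frame=0x3A idx=14 entry=0x3C087 [P=1 RW=1 US=1 PS=1]
  ⇒ phys 0x3CBBC (huge @L1)  [2 reads]
#4 VA=0x4C1A1DE15 (r,user):
  L0: frame=0x2C idx=19 entry=0x3E007 [P=1 RW=1 US=1 PS=0]
  L1: frame=0x3E idx=13 entry=0x3F007 [P=1 RW=1 US=1 PS=0]
  L2: frame=0x3F idx=29 entry=0x42007 [P=1 RW=1 US=1 PS=0]
  ⇒ phys 0x42E15  [3 reads]
#5 VA=0x540A0A968 (r,user):
  L0: frame=0x2C idx=21 entry=0x45007 [P=1 RW=1 US=1 PS=0]
  L1: frame=0x45 idx=5 entry=0x48007 [P=1 RW=1 US=1 PS=0]
  L2: frame=0x48 idx=10 entry=0x23006 [P=0 RW=1 US=1 PS=0]
  → PAGE_NOT_PRESENT  (3 entries read)
#6 VA=0x341C00BBC (r,kernel):
  TLB hit vpn=0x341C00 → PA=0x3CBBC

Entries read for #1: 3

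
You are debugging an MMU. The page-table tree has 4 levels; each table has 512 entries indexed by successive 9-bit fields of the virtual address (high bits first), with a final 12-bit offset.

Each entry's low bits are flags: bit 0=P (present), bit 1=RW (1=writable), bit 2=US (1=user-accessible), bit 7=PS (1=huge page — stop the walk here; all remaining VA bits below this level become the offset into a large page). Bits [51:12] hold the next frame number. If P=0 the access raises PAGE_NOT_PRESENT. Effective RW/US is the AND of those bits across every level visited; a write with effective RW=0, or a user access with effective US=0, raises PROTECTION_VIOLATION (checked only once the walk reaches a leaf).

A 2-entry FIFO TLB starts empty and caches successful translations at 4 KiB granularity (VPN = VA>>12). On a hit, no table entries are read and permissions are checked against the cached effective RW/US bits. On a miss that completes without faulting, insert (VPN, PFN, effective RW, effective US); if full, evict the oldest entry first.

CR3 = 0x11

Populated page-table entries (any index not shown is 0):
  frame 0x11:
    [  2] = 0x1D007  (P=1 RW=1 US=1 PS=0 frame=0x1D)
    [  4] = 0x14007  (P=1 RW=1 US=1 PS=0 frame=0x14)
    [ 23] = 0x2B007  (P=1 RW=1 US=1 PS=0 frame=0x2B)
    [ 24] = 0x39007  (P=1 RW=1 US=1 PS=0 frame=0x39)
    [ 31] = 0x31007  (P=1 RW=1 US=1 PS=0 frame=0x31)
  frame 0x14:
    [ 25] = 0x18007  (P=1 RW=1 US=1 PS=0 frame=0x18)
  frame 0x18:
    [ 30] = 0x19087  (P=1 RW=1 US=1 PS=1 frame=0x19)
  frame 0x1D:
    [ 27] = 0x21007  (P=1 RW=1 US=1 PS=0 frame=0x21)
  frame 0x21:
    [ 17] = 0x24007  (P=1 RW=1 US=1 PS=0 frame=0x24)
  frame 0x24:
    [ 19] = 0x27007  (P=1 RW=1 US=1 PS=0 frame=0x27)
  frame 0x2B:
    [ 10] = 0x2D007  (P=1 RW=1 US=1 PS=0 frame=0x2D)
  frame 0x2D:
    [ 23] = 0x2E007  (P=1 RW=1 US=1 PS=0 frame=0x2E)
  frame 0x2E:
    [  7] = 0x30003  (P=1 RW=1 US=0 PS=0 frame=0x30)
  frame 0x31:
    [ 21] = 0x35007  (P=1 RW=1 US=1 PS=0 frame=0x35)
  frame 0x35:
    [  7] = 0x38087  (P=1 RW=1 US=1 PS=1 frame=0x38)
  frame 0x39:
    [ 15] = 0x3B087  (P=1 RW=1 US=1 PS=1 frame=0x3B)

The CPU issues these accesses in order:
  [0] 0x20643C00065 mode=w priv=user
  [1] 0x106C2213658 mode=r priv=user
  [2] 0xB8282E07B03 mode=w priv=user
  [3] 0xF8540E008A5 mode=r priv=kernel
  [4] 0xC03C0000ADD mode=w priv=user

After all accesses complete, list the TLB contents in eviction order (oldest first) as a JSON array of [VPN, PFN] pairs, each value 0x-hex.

Walk each access:
#0 VA=0x20643C00065 (w,user):
  L0 @0x11[4] → 0x14007  P=1,RW=1,US=1,PS=0
  L1 @0x14[25] → 0x18007  P=1,RW=1,US=1,PS=0
  L2 @0x18[30] → 0x19087  P=1,RW=1,US=1,PS=1
  ✓ 0x19065 (huge @L2)  — 3 lookups
#1 VA=0x106C2213658 (r,user):
  L0 @0x11[2] → 0x1D007  P=1,RW=1,US=1,PS=0
  L1 @0x1D[27] → 0x21007  P=1,RW=1,US=1,PS=0
  L2 @0x21[17] → 0x24007  P=1,RW=1,US=1,PS=0
  L3 @0x24[19] → 0x27007  P=1,RW=1,US=1,PS=0
  ✓ 0x27658  — 4 lookups
#2 VA=0xB8282E07B03 (w,user):
  L0 @0x11[23] → 0x2B007  P=1,RW=1,US=1,PS=0
  L1 @0x2B[10] → 0x2D007  P=1,RW=1,US=1,PS=0
  L2 @0x2D[23] → 0x2E007  P=1,RW=1,US=1,PS=0
  L3 @0x2E[7] → 0x30003  P=1,RW=1,US=0,PS=0
  ⇒ fault: PROTECTION_VIOLATION  — 4 lookups
#3 VA=0xF8540E008A5 (r,kernel):
  L0 @0x11[31] → 0x31007  P=1,RW=1,US=1,PS=0
  L1 @0x31[21] → 0x35007  P=1,RW=1,US=1,PS=0
  L2 @0x35[7] → 0x38087  P=1,RW=1,US=1,PS=1
  ✓ 0x388A5 (huge @L2)  — 3 lookups
#4 VA=0xC03C0000ADD (w,user):
  L0 @0x11[24] → 0x39007  P=1,RW=1,US=1,PS=0
  L1 @0x39[15] → 0x3B087  P=1,RW=1,US=1,PS=1
  ✓ 0x3BADD (huge @L1)  — 2 lookups

TLB: [["0xF8540E00", "0x38"], ["0xC03C0000", "0x3B"]]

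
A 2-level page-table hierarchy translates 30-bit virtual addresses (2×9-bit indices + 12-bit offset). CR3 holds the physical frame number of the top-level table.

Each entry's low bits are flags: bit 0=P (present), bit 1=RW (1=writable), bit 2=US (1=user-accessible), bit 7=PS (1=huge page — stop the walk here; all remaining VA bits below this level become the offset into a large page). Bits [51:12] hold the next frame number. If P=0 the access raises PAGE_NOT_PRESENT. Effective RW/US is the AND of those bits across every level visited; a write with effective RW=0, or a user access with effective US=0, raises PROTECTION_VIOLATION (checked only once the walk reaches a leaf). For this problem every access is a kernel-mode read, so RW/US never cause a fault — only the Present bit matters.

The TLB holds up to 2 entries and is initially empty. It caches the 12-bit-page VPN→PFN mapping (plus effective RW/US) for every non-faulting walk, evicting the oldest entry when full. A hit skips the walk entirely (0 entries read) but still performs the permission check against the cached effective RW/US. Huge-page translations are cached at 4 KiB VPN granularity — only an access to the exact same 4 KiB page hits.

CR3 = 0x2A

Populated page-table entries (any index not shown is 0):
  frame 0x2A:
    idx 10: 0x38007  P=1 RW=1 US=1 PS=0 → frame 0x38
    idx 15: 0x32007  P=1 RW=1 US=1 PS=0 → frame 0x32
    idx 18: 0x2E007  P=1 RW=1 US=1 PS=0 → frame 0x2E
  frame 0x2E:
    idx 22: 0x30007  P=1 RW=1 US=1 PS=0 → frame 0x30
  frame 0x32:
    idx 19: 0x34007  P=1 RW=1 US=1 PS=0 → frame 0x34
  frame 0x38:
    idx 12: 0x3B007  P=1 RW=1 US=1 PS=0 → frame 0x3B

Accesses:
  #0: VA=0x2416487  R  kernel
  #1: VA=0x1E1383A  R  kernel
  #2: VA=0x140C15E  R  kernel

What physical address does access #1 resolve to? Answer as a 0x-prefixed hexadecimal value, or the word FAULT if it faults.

Walk each access:
#0 VA=0x2416487 (r,kernel):
  lvl0: tbl 0x2A, slot 18 ⇒ 0x2E007 (P1/RW1/US1/PS0)
  lvl1: tbl 0x2E, slot 22 ⇒ 0x30007 (P1/RW1/US1/PS0)
  ⇒ phys 0x30487  [2 reads]
#1 VA=0x1E1383A (r,kernel):
  lvl0: tbl 0x2A, slot 15 ⇒ 0x32007 (P1/RW1/US1/PS0)
  lvl1: tbl 0x32, slot 19 ⇒ 0x34007 (P1/RW1/US1/PS0)
  ⇒ phys 0x3483A  [2 reads]
#2 VA=0x140C15E (r,kernel):
  lvl0: tbl 0x2A, slot 10 ⇒ 0x38007 (P1/RW1/US1/PS0)
  lvl1: tbl 0x38, slot 12 ⇒ 0x3B007 (P1/RW1/US1/PS0)
  ⇒ phys 0x3B15E  [2 reads]

Access #1 PA: 0x3483A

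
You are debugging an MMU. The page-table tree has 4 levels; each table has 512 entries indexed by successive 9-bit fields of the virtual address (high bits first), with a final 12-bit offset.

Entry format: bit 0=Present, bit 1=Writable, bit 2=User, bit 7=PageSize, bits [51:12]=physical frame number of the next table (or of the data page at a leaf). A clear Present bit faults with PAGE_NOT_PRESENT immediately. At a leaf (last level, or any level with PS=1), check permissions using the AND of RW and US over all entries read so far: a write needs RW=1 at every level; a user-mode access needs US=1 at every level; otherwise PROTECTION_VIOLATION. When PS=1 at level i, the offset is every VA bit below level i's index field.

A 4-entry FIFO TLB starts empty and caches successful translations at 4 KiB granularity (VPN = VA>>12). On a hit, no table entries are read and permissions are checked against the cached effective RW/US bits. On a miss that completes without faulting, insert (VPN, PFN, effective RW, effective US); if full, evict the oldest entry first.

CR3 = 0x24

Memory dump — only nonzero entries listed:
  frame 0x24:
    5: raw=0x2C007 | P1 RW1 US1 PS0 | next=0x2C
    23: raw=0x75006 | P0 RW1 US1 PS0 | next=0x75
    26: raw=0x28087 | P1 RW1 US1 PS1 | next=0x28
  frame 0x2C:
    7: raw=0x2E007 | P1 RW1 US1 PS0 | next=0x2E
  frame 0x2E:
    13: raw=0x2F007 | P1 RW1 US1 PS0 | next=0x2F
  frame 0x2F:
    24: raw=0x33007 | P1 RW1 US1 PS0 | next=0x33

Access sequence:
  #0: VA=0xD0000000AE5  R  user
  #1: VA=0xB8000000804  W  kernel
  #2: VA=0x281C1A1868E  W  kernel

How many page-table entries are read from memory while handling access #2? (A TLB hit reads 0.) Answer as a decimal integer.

Walk each access:
#0 VA=0xD0000000AE5 (r,user):
  L0 @0x24[26] → 0x28087  P=1,RW=1,US=1,PS=1
  → PA=0x28AE5 (huge @L0)  (1 entries read)
#1 VA=0xB8000000804 (w,kernel):
  L0 @0x24[23] → 0x75006  P=0,RW=1,US=1,PS=0
  ✗ PAGE_NOT_PRESENT  [1 reads]
#2 VA=0x281C1A1868E (w,kernel):
  L0 @0x24[5] → 0x2C007  P=1,RW=1,US=1,PS=0
  L1 @0x2C[7] → 0x2E007  P=1,RW=1,US=1,PS=0
  L2 @0x2E[13] → 0x2F007  P=1,RW=1,US=1,PS=0
  L3 @0x2F[24] → 0x33007  P=1,RW=1,US=1,PS=0
  → PA=0x3368E  (4 entries read)

Entries read for #2: 4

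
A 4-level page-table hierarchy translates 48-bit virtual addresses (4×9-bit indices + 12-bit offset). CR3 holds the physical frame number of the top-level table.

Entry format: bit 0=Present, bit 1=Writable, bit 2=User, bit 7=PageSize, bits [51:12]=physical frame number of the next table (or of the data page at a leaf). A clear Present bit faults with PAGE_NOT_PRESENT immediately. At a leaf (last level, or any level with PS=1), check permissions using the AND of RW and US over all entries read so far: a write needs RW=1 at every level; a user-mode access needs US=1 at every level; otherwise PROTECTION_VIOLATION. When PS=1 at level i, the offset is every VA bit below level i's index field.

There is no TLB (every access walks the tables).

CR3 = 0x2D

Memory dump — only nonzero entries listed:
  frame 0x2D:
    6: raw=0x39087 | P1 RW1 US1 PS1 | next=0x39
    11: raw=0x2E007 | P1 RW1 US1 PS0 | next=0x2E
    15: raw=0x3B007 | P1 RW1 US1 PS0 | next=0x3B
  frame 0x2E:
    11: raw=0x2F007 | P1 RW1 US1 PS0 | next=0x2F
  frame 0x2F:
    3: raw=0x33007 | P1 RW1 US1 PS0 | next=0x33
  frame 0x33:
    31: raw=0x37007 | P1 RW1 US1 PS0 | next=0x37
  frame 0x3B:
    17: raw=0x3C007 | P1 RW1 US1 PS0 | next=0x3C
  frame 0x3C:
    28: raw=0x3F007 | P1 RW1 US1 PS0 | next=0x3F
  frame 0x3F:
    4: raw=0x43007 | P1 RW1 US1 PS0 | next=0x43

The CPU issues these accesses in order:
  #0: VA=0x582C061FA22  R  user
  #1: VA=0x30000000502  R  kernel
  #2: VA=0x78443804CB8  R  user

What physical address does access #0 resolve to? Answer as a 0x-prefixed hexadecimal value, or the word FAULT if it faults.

Walk each access:
#0 VA=0x582C061FA22 (r,user):
  lvl0: tbl 0x2D, slot 11 ⇒ 0x2E007 (P1/RW1/US1/PS0)
  lvl1: tbl 0x2E, slot 11 ⇒ 0x2F007 (P1/RW1/US1/PS0)
  lvl2: tbl 0x2F, slot 3 ⇒ 0x33007 (P1/RW1/US1/PS0)
  lvl3: tbl 0x33, slot 31 ⇒ 0x37007 (P1/RW1/US1/PS0)
  ✓ 0x37A22  — 4 lookups
#1 VA=0x30000000502 (r,kernel):
  lvl0: tbl 0x2D, slot 6 ⇒ 0x39087 (P1/RW1/US1/PS1)
  ✓ 0x39502 (huge @L0)  — 1 lookups
#2 VA=0x78443804CB8 (r,user):
  lvl0: tbl 0x2D, slot 15 ⇒ 0x3B007 (P1/RW1/US1/PS0)
  lvl1: tbl 0x3B, slot 17 ⇒ 0x3C007 (P1/RW1/US1/PS0)
  lvl2: tbl 0x3C, slot 28 ⇒ 0x3F007 (P1/RW1/US1/PS0)
  lvl3: tbl 0x3F, slot 4 ⇒ 0x43007 (P1/RW1/US1/PS0)
  ✓ 0x43CB8  — 4 lookups

Access #0 PA: 0x37A22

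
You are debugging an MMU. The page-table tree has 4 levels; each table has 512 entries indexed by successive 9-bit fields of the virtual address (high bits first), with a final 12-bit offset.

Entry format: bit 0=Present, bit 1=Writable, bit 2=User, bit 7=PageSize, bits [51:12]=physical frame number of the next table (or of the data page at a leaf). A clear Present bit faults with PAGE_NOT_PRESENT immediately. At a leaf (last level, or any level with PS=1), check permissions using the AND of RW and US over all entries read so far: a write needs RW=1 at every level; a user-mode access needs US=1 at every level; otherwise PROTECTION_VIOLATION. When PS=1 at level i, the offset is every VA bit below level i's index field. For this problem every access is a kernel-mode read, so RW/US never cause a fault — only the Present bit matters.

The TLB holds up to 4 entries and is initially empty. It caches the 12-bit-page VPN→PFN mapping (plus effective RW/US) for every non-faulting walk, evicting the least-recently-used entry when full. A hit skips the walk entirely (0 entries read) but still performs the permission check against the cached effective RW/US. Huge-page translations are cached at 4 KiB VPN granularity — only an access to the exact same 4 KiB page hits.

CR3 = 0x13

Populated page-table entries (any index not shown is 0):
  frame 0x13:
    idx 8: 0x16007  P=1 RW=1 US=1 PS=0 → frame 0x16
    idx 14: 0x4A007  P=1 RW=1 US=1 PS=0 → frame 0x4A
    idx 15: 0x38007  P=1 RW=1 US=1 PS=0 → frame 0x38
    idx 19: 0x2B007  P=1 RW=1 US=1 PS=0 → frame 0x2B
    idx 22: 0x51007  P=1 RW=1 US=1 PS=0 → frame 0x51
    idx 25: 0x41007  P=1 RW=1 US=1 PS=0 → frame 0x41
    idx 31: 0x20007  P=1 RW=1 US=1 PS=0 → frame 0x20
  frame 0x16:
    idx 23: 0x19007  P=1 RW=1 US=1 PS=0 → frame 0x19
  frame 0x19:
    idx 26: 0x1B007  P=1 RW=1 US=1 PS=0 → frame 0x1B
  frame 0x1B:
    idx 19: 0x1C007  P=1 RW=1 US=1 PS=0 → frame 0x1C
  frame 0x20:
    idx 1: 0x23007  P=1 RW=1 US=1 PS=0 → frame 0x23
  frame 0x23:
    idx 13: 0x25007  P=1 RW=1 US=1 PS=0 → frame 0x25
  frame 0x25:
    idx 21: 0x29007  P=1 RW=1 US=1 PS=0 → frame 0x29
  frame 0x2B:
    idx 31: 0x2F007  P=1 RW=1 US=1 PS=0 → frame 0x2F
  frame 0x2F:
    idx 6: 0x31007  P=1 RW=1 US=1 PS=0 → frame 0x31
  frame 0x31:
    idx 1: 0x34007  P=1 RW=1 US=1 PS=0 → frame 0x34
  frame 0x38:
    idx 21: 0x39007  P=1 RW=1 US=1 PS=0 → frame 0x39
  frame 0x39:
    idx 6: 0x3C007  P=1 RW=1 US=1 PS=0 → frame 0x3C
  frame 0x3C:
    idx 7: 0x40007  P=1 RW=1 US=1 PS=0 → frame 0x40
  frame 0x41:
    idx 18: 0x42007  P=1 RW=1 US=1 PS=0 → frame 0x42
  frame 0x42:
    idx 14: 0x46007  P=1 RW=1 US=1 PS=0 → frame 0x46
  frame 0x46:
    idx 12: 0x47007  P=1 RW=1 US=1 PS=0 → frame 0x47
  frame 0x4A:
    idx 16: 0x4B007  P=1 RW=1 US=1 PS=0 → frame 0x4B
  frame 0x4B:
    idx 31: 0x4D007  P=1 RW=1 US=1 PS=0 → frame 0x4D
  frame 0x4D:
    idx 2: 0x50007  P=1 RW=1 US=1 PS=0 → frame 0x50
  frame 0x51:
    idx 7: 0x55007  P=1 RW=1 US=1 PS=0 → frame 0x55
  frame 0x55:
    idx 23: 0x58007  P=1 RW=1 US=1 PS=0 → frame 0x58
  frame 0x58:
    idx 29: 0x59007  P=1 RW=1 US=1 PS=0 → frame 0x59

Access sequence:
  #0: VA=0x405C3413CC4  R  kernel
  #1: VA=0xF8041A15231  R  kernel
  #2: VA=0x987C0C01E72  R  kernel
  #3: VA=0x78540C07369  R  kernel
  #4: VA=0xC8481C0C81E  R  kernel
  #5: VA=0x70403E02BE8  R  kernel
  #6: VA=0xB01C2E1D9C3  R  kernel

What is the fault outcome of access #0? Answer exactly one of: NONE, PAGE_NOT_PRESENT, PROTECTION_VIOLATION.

Per-access translation:
#0 VA=0x405C3413CC4 (r,kernel):
  L0: frame=0x13 idx=8 entry=0x16007 [P=1 RW=1 US=1 PS=0]
  L1: frame=0x16 idx=23 entry=0x19007 [P=1 RW=1 US=1 PS=0]
  L2: frame=0x19 idx=26 entry=0x1B007 [P=1 RW=1 US=1 PS=0]
  L3: frame=0x1B idx=19 entry=0x1C007 [P=1 RW=1 US=1 PS=0]
  ⇒ phys 0x1CCC4  [4 reads]
#1 VA=0xF8041A15231 (r,kernel):
  L0: frame=0x13 idx=31 entry=0x20007 [P=1 RW=1 US=1 PS=0]
  L1: frame=0x20 idx=1 entry=0x23007 [P=1 RW=1 US=1 PS=0]
  L2: frame=0x23 idx=13 entry=0x25007 [P=1 RW=1 US=1 PS=0]
  L3: frame=0x25 idx=21 entry=0x29007 [P=1 RW=1 US=1 PS=0]
  ⇒ phys 0x29231  [4 reads]
#2 VA=0x987C0C01E72 (r,kernel):
  L0: frame=0x13 idx=19 entry=0x2B007 [P=1 RW=1 US=1 PS=0]
  L1: frame=0x2B idx=31 entry=0x2F007 [P=1 RW=1 US=1 PS=0]
  L2: frame=0x2F idx=6 entry=0x31007 [P=1 RW=1 US=1 PS=0]
  L3: frame=0x31 idx=1 entry=0x34007 [P=1 RW=1 US=1 PS=0]
  ⇒ phys 0x34E72  [4 reads]
#3 VA=0x78540C07369 (r,kernel):
  L0: frame=0x13 idx=15 entry=0x38007 [P=1 RW=1 US=1 PS=0]
  L1: frame=0x38 idx=21 entry=0x39007 [P=1 RW=1 US=1 PS=0]
  L2: frame=0x39 idx=6 entry=0x3C007 [P=1 RW=1 US=1 PS=0]
  L3: frame=0x3C idx=7 entry=0x40007 [P=1 RW=1 US=1 PS=0]
  ⇒ phys 0x40369  [4 reads]
#4 VA=0xC8481C0C81E (r,kernel):
  L0: frame=0x13 idx=25 entry=0x41007 [P=1 RW=1 US=1 PS=0]
  L1: frame=0x41 idx=18 entry=0x42007 [P=1 RW=1 US=1 PS=0]
  L2: frame=0x42 idx=14 entry=0x46007 [P=1 RW=1 US=1 PS=0]
  L3: frame=0x46 idx=12 entry=0x47007 [P=1 RW=1 US=1 PS=0]
  ⇒ phys 0x4781E  [4 reads]
#5 VA=0x70403E02BE8 (r,kernel):
  L0: frame=0x13 idx=14 entry=0x4A007 [P=1 RW=1 US=1 PS=0]
  L1: frame=0x4A idx=16 entry=0x4B007 [P=1 RW=1 US=1 PS=0]
  L2: frame=0x4B idx=31 entry=0x4D007 [P=1 RW=1 US=1 PS=0]
  L3: frame=0x4D idx=2 entry=0x50007 [P=1 RW=1 US=1 PS=0]
  ⇒ phys 0x50BE8  [4 reads]
#6 VA=0xB01C2E1D9C3 (r,kernel):
  L0: frame=0x13 idx=22 entry=0x51007 [P=1 RW=1 US=1 PS=0]
  L1: frame=0x51 idx=7 entry=0x55007 [P=1 RW=1 US=1 PS=0]
  L2: frame=0x55 idx=23 entry=0x58007 [P=1 RW=1 US=1 PS=0]
  L3: frame=0x58 idx=29 entry=0x59007 [P=1 RW=1 US=1 PS=0]
  ⇒ phys 0x599C3  [4 reads]

Access #0 fault: NONE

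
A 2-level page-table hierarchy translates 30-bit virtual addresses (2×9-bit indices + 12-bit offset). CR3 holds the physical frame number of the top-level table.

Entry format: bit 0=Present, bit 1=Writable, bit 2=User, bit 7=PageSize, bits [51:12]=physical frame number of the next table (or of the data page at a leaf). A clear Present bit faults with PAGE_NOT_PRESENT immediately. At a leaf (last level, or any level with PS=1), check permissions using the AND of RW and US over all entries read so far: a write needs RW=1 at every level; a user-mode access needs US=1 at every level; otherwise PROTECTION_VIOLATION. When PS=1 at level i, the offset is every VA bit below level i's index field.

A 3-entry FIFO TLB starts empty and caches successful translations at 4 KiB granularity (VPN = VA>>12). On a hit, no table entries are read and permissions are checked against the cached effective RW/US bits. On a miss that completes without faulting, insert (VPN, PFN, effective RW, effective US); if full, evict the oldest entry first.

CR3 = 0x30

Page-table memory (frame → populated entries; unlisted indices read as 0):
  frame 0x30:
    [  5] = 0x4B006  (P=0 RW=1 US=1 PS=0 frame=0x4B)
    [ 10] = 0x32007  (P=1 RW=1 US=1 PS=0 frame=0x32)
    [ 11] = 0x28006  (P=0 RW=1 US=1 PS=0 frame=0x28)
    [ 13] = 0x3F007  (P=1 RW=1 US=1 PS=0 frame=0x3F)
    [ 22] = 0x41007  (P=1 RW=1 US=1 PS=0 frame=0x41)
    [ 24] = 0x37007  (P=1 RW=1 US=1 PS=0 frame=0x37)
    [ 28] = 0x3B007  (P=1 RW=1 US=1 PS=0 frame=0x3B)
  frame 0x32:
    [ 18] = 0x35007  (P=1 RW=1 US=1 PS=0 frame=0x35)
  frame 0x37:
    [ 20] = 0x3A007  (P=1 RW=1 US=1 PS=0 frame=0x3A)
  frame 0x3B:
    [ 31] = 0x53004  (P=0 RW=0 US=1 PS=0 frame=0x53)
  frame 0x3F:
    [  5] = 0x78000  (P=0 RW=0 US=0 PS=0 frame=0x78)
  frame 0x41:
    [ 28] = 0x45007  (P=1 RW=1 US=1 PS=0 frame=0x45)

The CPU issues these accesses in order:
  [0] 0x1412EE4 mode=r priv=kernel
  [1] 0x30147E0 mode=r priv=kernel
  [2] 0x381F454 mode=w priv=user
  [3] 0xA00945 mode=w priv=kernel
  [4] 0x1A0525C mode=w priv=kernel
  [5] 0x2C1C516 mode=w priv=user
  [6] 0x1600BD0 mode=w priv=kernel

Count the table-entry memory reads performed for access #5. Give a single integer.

Per-access translation:
#0 VA=0x1412EE4 (r,kernel):
  L0: frame=0x30 idx=10 entry=0x32007 [P=1 RW=1 US=1 PS=0]
  L1: frame=0x32 idx=18 entry=0x35007 [P=1 RW=1 US=1 PS=0]
  ⇒ phys 0x35EE4  [2 reads]
#1 VA=0x30147E0 (r,kernel):
  L0: frame=0x30 idx=24 entry=0x37007 [P=1 RW=1 US=1 PS=0]
  L1: frame=0x37 idx=20 entry=0x3A007 [P=1 RW=1 US=1 PS=0]
  ⇒ phys 0x3A7E0  [2 reads]
#2 VA=0x381F454 (w,user):
  L0: frame=0x30 idx=28 entry=0x3B007 [P=1 RW=1 US=1 PS=0]
  L1: frame=0x3B idx=31 entry=0x53004 [P=0 RW=0 US=1 PS=0]
  ✗ PAGE_NOT_PRESENT  [2 reads]
#3 VA=0xA00945 (w,kernel):
  L0: frame=0x30 idx=5 entry=0x4B006 [P=0 RW=1 US=1 PS=0]
  ✗ PAGE_NOT_PRESENT  [1 reads]
#4 VA=0x1A0525C (w,kernel):
  L0: frame=0x30 idx=13 entry=0x3F007 [P=1 RW=1 US=1 PS=0]
  L1: frame=0x3F idx=5 entry=0x78000 [P=0 RW=0 US=0 PS=0]
  ✗ PAGE_NOT_PRESENT  [2 reads]
#5 VA=0x2C1C516 (w,user):
  L0: frame=0x30 idx=22 entry=0x41007 [P=1 RW=1 US=1 PS=0]
  L1: frame=0x41 idx=28 entry=0x45007 [P=1 RW=1 US=1 PS=0]
  ⇒ phys 0x45516  [2 reads]
#6 VA=0x1600BD0 (w,kernel):
  L0: frame=0x30 idx=11 entry=0x28006 [P=0 RW=1 US=1 PS=0]
  ✗ PAGE_NOT_PRESENT  [1 reads]

Entries read for #5: 2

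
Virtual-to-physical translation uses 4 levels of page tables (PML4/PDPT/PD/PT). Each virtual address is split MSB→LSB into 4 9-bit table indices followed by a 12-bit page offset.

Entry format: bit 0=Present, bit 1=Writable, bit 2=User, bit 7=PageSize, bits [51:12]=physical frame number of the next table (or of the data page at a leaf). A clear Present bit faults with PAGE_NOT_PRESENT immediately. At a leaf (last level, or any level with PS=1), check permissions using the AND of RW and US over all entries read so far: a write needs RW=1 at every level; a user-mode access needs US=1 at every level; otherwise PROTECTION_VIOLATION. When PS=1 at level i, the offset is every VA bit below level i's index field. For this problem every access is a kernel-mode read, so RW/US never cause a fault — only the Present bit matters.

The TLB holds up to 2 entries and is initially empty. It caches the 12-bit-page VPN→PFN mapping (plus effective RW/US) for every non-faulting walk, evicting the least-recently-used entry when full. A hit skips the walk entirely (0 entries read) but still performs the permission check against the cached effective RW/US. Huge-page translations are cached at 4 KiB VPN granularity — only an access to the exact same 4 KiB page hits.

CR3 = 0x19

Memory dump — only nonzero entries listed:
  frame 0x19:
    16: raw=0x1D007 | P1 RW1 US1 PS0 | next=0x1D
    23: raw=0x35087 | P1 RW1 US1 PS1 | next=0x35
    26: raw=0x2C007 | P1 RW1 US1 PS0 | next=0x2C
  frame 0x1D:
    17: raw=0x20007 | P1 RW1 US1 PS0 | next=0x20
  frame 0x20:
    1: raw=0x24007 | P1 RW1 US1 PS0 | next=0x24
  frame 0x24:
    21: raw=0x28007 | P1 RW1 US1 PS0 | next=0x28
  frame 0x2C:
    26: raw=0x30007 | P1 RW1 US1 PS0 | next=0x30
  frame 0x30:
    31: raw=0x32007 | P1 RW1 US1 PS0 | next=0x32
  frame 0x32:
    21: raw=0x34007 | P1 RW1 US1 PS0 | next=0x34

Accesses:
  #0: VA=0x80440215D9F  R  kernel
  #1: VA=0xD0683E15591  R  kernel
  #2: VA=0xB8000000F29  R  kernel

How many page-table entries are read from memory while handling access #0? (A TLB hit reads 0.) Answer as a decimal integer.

Trace:
#0 VA=0x80440215D9F (r,kernel):
  [0] read 0x19 idx=16: raw=0x1D007 flags P=1 W=1 U=1 S=0
  [1] read 0x1D idx=17: raw=0x20007 flags P=1 W=1 U=1 S=0
  [2] read 0x20 idx=1: raw=0x24007 flags P=1 W=1 U=1 S=0
  [3] read 0x24 idx=21: raw=0x28007 flags P=1 W=1 U=1 S=0
  → PA=0x28D9F  (4 entries read)
#1 VA=0xD0683E15591 (r,kernel):
  [0] read 0x19 idx=26: raw=0x2C007 flags P=1 W=1 U=1 S=0
  [1] read 0x2C idx=26: raw=0x30007 flags P=1 W=1 U=1 S=0
  [2] read 0x30 idx=31: raw=0x32007 flags P=1 W=1 U=1 S=0
  [3] read 0x32 idx=21: raw=0x34007 flags P=1 W=1 U=1 S=0
  → PA=0x34591  (4 entries read)
#2 VA=0xB8000000F29 (r,kernel):
  [0] read 0x19 idx=23: raw=0x35087 flags P=1 W=1 U=1 S=1
  → PA=0x35F29 (huge @L0)  (1 entries read)

Entries read for #0: 4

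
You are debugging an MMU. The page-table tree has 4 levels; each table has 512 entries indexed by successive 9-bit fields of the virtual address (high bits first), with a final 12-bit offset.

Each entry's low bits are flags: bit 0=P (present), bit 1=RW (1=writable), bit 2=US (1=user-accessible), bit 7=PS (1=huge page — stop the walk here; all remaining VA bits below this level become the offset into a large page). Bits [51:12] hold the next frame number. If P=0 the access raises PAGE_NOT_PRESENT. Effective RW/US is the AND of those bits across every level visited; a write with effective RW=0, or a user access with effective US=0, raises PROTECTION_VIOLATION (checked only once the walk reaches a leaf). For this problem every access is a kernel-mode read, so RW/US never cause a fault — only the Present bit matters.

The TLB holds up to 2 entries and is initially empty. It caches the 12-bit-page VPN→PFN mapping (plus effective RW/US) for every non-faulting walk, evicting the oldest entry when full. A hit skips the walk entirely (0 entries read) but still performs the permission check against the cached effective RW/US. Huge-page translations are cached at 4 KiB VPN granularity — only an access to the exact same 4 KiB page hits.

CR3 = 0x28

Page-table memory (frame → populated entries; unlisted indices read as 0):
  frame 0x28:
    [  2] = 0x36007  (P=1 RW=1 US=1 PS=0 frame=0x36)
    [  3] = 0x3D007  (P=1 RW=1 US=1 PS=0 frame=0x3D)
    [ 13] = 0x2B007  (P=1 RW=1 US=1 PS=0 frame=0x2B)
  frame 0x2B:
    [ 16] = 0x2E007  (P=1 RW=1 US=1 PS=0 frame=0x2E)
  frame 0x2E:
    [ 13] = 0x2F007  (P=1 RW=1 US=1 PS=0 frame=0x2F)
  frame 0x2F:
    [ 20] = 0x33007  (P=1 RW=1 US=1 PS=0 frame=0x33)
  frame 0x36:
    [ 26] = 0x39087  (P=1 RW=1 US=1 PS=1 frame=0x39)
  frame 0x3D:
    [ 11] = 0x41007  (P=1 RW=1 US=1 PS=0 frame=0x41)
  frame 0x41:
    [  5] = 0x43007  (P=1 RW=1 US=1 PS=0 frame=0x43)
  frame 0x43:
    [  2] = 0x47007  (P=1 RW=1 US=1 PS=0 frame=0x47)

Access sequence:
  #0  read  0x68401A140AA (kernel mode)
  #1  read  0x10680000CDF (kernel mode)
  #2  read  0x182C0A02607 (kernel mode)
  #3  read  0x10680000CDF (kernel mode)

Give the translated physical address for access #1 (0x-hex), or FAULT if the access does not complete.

Trace:
#0 VA=0x68401A140AA (r,kernel):
  [0] read 0x28 idx=13: raw=0x2B007 flags P=1 W=1 U=1 S=0
  [1] read 0x2B idx=16: raw=0x2E007 flags P=1 W=1 U=1 S=0
  [2] read 0x2E idx=13: raw=0x2F007 flags P=1 W=1 U=1 S=0
  [3] read 0x2F idx=20: raw=0x33007 flags P=1 W=1 U=1 S=0
  → PA=0x330AA  (4 entries read)
#1 VA=0x10680000CDF (r,kernel):
  [0] read 0x28 idx=2: raw=0x36007 flags P=1 W=1 U=1 S=0
  [1] read 0x36 idx=26: raw=0x39087 flags P=1 W=1 U=1 S=1
  → PA=0x39CDF (huge @L1)  (2 entries read)
#2 VA=0x182C0A02607 (r,kernel):
  [0] read 0x28 idx=3: raw=0x3D007 flags P=1 W=1 U=1 S=0
  [1] read 0x3D idx=11: raw=0x41007 flags P=1 W=1 U=1 S=0
  [2] read 0x41 idx=5: raw=0x43007 flags P=1 W=1 U=1 S=0
  [3] read 0x43 idx=2: raw=0x47007 flags P=1 W=1 U=1 S=0
  → PA=0x47607  (4 entries read)
#3 VA=0x10680000CDF (r,kernel):
  TLB hit vpn=0x10680000 → PA=0x39CDF

Access #1 PA: 0x39CDF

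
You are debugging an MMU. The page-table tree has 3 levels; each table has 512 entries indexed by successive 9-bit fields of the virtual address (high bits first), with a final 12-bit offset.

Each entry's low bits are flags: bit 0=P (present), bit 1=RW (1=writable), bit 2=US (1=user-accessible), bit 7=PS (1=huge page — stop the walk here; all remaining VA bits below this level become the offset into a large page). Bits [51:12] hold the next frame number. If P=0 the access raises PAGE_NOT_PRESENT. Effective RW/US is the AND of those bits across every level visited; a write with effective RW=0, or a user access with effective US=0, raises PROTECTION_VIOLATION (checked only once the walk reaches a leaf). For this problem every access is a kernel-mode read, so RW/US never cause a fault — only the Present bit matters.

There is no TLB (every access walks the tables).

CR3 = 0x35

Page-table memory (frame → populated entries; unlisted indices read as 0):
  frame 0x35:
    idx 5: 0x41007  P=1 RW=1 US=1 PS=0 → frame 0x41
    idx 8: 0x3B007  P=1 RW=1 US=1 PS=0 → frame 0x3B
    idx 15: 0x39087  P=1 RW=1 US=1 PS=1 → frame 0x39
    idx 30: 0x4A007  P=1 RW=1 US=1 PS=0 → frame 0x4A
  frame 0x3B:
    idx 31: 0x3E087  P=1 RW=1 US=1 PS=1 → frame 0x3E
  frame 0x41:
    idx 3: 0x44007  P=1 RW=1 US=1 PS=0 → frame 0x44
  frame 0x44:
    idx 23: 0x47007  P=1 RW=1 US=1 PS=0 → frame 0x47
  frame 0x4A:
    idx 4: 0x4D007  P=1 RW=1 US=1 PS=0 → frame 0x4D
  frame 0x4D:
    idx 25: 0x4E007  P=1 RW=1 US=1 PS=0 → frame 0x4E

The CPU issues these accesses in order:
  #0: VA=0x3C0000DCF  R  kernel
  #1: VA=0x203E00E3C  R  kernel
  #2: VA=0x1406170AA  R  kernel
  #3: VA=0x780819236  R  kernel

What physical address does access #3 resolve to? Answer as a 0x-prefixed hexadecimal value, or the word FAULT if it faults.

Per-access translation:
#0 VA=0x3C0000DCF (r,kernel):
  L0: frame=0x35 idx=15 entry=0x39087 [P=1 RW=1 US=1 PS=1]
  ⇒ phys 0x39DCF (huge @L0)  [1 reads]
#1 VA=0x203E00E3C (r,kernel):
  L0: frame=0x35 idx=8 entry=0x3B007 [P=1 RW=1 US=1 PS=0]
  L1: frame=0x3B idx=31 entry=0x3E087 [P=1 RW=1 US=1 PS=1]
  ⇒ phys 0x3EE3C (huge @L1)  [2 reads]
#2 VA=0x1406170AA (r,kernel):
  L0: frame=0x35 idx=5 entry=0x41007 [P=1 RW=1 US=1 PS=0]
  L1: frame=0x41 idx=3 entry=0x44007 [P=1 RW=1 US=1 PS=0]
  L2: frame=0x44 idx=23 entry=0x47007 [P=1 RW=1 US=1 PS=0]
  ⇒ phys 0x470AA  [3 reads]
#3 VA=0x780819236 (r,kernel):
  L0: frame=0x35 idx=30 entry=0x4A007 [P=1 RW=1 US=1 PS=0]
  L1: frame=0x4A idx=4 entry=0x4D007 [P=1 RW=1 US=1 PS=0]
  L2: frame=0x4D idx=25 entry=0x4E007 [P=1 RW=1 US=1 PS=0]
  ⇒ phys 0x4E236  [3 reads]

Access #3 PA: 0x4E236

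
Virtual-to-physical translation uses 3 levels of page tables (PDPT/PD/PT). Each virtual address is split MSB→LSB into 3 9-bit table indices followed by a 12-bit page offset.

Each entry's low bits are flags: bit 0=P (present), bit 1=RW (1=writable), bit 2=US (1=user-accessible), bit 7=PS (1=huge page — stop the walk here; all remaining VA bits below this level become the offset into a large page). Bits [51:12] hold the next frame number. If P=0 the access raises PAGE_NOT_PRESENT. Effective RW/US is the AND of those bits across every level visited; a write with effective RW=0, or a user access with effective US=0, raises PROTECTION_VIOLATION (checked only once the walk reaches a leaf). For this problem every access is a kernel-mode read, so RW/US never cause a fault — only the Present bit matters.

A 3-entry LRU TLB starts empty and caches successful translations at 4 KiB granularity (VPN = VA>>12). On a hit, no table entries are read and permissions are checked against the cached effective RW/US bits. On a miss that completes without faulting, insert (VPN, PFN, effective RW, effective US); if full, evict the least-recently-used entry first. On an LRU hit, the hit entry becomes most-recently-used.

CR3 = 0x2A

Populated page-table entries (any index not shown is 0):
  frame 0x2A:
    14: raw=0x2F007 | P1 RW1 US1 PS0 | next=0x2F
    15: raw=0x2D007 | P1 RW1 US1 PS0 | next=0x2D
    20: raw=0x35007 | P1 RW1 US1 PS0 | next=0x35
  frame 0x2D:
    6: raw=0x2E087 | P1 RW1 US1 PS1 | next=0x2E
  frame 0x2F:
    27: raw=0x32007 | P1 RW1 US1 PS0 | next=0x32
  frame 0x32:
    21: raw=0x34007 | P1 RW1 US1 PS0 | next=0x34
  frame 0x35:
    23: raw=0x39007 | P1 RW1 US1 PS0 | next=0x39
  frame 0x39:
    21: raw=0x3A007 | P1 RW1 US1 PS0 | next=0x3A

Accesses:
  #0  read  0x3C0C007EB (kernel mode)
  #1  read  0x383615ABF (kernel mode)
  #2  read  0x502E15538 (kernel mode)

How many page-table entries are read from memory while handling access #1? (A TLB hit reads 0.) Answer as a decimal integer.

Per-access translation:
#0 VA=0x3C0C007EB (r,kernel):
  L0: frame=0x2A idx=15 entry=0x2D007 [P=1 RW=1 US=1 PS=0]
  L1: frame=0x2D idx=6 entry=0x2E087 [P=1 RW=1 US=1 PS=1]
  ⇒ phys 0x2E7EB (huge @L1)  [2 reads]
#1 VA=0x383615ABF (r,kernel):
  L0: frame=0x2A idx=14 entry=0x2F007 [P=1 RW=1 US=1 PS=0]
  L1: frame=0x2F idx=27 entry=0x32007 [P=1 RW=1 US=1 PS=0]
  L2: frame=0x32 idx=21 entry=0x34007 [P=1 RW=1 US=1 PS=0]
  ⇒ phys 0x34ABF  [3 reads]
#2 VA=0x502E15538 (r,kernel):
  L0: frame=0x2A idx=20 entry=0x35007 [P=1 RW=1 US=1 PS=0]
  L1: frame=0x35 idx=23 entry=0x39007 [P=1 RW=1 US=1 PS=0]
  L2: frame=0x39 idx=21 entry=0x3A007 [P=1 RW=1 US=1 PS=0]
  ⇒ phys 0x3A538  [3 reads]

Entries read for #1: 3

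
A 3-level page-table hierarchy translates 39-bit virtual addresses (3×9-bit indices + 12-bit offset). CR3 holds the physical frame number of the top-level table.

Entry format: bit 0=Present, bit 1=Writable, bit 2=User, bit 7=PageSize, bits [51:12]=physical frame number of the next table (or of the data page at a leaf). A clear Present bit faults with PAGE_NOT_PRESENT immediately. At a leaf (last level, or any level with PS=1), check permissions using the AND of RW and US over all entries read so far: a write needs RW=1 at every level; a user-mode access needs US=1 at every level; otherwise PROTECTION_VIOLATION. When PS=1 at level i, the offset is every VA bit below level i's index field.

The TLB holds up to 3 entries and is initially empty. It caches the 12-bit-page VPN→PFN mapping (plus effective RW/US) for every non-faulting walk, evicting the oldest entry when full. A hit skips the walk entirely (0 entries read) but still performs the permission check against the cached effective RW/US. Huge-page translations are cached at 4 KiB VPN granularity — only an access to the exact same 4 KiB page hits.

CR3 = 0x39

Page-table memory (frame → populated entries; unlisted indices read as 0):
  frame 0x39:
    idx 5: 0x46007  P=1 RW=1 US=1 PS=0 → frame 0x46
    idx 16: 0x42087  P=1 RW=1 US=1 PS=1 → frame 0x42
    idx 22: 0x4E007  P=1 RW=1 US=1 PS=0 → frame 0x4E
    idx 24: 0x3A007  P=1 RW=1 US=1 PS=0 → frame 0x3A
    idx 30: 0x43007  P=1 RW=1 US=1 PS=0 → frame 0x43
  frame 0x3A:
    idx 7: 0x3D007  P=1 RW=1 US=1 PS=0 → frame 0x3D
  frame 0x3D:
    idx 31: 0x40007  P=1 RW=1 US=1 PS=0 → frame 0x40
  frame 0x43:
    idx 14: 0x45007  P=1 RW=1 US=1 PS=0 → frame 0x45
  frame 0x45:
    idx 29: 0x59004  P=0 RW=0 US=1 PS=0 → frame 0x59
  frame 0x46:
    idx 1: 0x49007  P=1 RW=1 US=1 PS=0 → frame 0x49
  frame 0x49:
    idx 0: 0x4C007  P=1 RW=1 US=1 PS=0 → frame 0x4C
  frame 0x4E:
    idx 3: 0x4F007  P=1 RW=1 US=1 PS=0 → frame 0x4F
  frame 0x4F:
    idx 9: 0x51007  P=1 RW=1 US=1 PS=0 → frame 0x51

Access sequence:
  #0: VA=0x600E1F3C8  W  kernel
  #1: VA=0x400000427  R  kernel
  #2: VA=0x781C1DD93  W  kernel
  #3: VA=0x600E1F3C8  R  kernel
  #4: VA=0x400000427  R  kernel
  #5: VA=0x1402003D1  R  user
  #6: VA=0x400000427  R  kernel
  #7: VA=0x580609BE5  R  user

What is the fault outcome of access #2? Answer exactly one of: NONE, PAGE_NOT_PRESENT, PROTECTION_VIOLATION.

Trace:
#0 VA=0x600E1F3C8 (w,kernel):
  [0] read 0x39 idx=24: raw=0x3A007 flags P=1 W=1 U=1 S=0
  [1] read 0x3A idx=7: raw=0x3D007 flags P=1 W=1 U=1 S=0
  [2] read 0x3D idx=31: raw=0x40007 flags P=1 W=1 U=1 S=0
  ⇒ phys 0x403C8  [3 reads]
#1 VA=0x400000427 (r,kernel):
  [0] read 0x39 idx=16: raw=0x42087 flags P=1 W=1 U=1 S=1
  ⇒ phys 0x42427 (huge @L0)  [1 reads]
#2 VA=0x781C1DD93 (w,kernel):
  [0] read 0x39 idx=30: raw=0x43007 flags P=1 W=1 U=1 S=0
  [1] read 0x43 idx=14: raw=0x45007 flags P=1 W=1 U=1 S=0
  [2] read 0x45 idx=29: raw=0x59004 flags P=0 W=0 U=1 S=0
  ⇒ fault: PAGE_NOT_PRESENT  — 3 lookups
#3 VA=0x600E1F3C8 (r,kernel):
  TLB hit vpn=0x600E1F → PA=0x403C8
#4 VA=0x400000427 (r,kernel):
  TLB hit vpn=0x400000 → PA=0x42427
#5 VA=0x1402003D1 (r,user):
  [0] read 0x39 idx=5: raw=0x46007 flags P=1 W=1 U=1 S=0
  [1] read 0x46 idx=1: raw=0x49007 flags P=1 W=1 U=1 S=0
  [2] read 0x49 idx=0: raw=0x4C007 flags P=1 W=1 U=1 S=0
  ⇒ phys 0x4C3D1  [3 reads]
#6 VA=0x400000427 (r,kernel):
  TLB hit vpn=0x400000 → PA=0x42427
#7 VA=0x580609BE5 (r,user):
  [0] read 0x39 idx=22: raw=0x4E007 flags P=1 W=1 U=1 S=0
  [1] read 0x4E idx=3: raw=0x4F007 flags P=1 W=1 U=1 S=0
  [2] read 0x4F idx=9: raw=0x51007 flags P=1 W=1 U=1 S=0
  ⇒ phys 0x51BE5  [3 reads]

Access #2 fault: PAGE_NOT_PRESENT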